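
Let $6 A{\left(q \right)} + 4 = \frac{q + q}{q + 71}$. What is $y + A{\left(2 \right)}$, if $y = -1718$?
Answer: $- \frac{125462}{73} \approx -1718.7$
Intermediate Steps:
$A{\left(q \right)} = - \frac{2}{3} + \frac{q}{3 \left(71 + q\right)}$ ($A{\left(q \right)} = - \frac{2}{3} + \frac{\left(q + q\right) \frac{1}{q + 71}}{6} = - \frac{2}{3} + \frac{2 q \frac{1}{71 + q}}{6} = - \frac{2}{3} + \frac{q}{3 \left(71 + q\right)}$)
$y + A{\left(2 \right)} = -1718 + \frac{-142 - 2}{3 \left(71 + 2\right)} = -1718 + \frac{-142 - 2}{3 \cdot 73} = -1718 + \frac{1}{3} \cdot \frac{1}{73} \left(-144\right) = -1718 - \frac{48}{73} = - \frac{125462}{73}$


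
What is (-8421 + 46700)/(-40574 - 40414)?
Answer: -38279/80988 ≈ -0.47265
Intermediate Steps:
(-8421 + 46700)/(-40574 - 40414) = 38279/(-80988) = 38279*(-1/80988) = -38279/80988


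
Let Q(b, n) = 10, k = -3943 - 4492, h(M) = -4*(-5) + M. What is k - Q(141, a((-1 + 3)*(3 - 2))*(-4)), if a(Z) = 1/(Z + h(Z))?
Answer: -8445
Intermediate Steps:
h(M) = 20 + M
a(Z) = 1/(20 + 2*Z) (a(Z) = 1/(Z + (20 + Z)) = 1/(20 + 2*Z))
k = -8435
k - Q(141, a((-1 + 3)*(3 - 2))*(-4)) = -8435 - 1*10 = -8435 - 10 = -8445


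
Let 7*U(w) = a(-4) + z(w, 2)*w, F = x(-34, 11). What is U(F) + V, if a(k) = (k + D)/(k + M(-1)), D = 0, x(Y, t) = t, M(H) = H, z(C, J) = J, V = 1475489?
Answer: 51642229/35 ≈ 1.4755e+6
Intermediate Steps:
F = 11
a(k) = k/(-1 + k) (a(k) = (k + 0)/(k - 1) = k/(-1 + k))
U(w) = 4/35 + 2*w/7 (U(w) = (-4/(-1 - 4) + 2*w)/7 = (-4/(-5) + 2*w)/7 = (-4*(-⅕) + 2*w)/7 = (⅘ + 2*w)/7 = 4/35 + 2*w/7)
U(F) + V = (4/35 + (2/7)*11) + 1475489 = (4/35 + 22/7) + 1475489 = 114/35 + 1475489 = 51642229/35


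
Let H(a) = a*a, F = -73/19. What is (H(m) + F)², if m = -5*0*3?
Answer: 5329/361 ≈ 14.762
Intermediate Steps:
F = -73/19 (F = -73*1/19 = -73/19 ≈ -3.8421)
m = 0 (m = 0*3 = 0)
H(a) = a²
(H(m) + F)² = (0² - 73/19)² = (0 - 73/19)² = (-73/19)² = 5329/361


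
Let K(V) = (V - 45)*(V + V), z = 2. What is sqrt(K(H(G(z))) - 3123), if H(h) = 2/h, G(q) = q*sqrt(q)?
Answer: I*sqrt(3122 + 45*sqrt(2)) ≈ 56.441*I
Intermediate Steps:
G(q) = q**(3/2)
K(V) = 2*V*(-45 + V) (K(V) = (-45 + V)*(2*V) = 2*V*(-45 + V))
sqrt(K(H(G(z))) - 3123) = sqrt(2*(2/(2**(3/2)))*(-45 + 2/(2**(3/2))) - 3123) = sqrt(2*(2/((2*sqrt(2))))*(-45 + 2/((2*sqrt(2)))) - 3123) = sqrt(2*(2*(sqrt(2)/4))*(-45 + 2*(sqrt(2)/4)) - 3123) = sqrt(2*(sqrt(2)/2)*(-45 + sqrt(2)/2) - 3123) = sqrt(sqrt(2)*(-45 + sqrt(2)/2) - 3123) = sqrt(-3123 + sqrt(2)*(-45 + sqrt(2)/2))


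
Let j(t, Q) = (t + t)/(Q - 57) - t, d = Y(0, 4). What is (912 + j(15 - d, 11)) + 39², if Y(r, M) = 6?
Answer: 55743/23 ≈ 2423.6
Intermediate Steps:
d = 6
j(t, Q) = -t + 2*t/(-57 + Q) (j(t, Q) = (2*t)/(-57 + Q) - t = 2*t/(-57 + Q) - t = -t + 2*t/(-57 + Q))
(912 + j(15 - d, 11)) + 39² = (912 + (15 - 1*6)*(59 - 1*11)/(-57 + 11)) + 39² = (912 + (15 - 6)*(59 - 11)/(-46)) + 1521 = (912 + 9*(-1/46)*48) + 1521 = (912 - 216/23) + 1521 = 20760/23 + 1521 = 55743/23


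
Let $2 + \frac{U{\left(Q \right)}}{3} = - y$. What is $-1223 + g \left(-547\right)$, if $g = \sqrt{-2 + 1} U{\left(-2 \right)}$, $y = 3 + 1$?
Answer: $-1223 + 9846 i \approx -1223.0 + 9846.0 i$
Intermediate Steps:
$y = 4$
$U{\left(Q \right)} = -18$ ($U{\left(Q \right)} = -6 + 3 \left(\left(-1\right) 4\right) = -6 + 3 \left(-4\right) = -6 - 12 = -18$)
$g = - 18 i$ ($g = \sqrt{-2 + 1} \left(-18\right) = \sqrt{-1} \left(-18\right) = i \left(-18\right) = - 18 i \approx - 18.0 i$)
$-1223 + g \left(-547\right) = -1223 + - 18 i \left(-547\right) = -1223 + 9846 i$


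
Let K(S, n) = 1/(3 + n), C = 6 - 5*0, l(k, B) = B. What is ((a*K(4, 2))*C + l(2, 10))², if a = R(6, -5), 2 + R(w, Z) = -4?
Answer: 196/25 ≈ 7.8400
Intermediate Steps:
C = 6 (C = 6 + 0 = 6)
R(w, Z) = -6 (R(w, Z) = -2 - 4 = -6)
a = -6
((a*K(4, 2))*C + l(2, 10))² = (-6/(3 + 2)*6 + 10)² = (-6/5*6 + 10)² = (-36/5 + 10)² = (14/5)² = 196/25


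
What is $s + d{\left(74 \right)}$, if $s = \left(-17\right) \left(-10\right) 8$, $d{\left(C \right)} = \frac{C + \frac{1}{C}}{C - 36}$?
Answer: $\frac{3829797}{2812} \approx 1361.9$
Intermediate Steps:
$d{\left(C \right)} = \frac{C + \frac{1}{C}}{-36 + C}$
$s = 1360$ ($s = 170 \cdot 8 = 1360$)
$s + d{\left(74 \right)} = 1360 + \frac{1 + 74^{2}}{74 \left(-36 + 74\right)} = 1360 + \frac{1 + 5476}{74 \cdot 38} = 1360 + \frac{1}{74} \cdot \frac{1}{38} \cdot 5477 = 1360 + \frac{5477}{2812} = \frac{3829797}{2812}$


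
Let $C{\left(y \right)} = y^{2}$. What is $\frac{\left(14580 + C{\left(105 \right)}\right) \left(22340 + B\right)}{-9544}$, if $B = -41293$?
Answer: $\frac{485291565}{9544} \approx 50848.0$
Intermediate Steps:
$\frac{\left(14580 + C{\left(105 \right)}\right) \left(22340 + B\right)}{-9544} = \frac{\left(14580 + 105^{2}\right) \left(22340 - 41293\right)}{-9544} = \left(14580 + 11025\right) \left(-18953\right) \left(- \frac{1}{9544}\right) = 25605 \left(-18953\right) \left(- \frac{1}{9544}\right) = \left(-485291565\right) \left(- \frac{1}{9544}\right) = \frac{485291565}{9544}$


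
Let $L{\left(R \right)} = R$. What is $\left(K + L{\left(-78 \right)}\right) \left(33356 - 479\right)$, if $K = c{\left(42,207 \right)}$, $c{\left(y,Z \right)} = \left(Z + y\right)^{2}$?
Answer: $2035842471$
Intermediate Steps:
$K = 62001$ ($K = \left(207 + 42\right)^{2} = 249^{2} = 62001$)
$\left(K + L{\left(-78 \right)}\right) \left(33356 - 479\right) = \left(62001 - 78\right) \left(33356 - 479\right) = 61923 \cdot 32877 = 2035842471$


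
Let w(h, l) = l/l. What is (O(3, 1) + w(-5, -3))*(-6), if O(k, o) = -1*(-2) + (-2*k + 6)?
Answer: -18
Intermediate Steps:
w(h, l) = 1
O(k, o) = 8 - 2*k (O(k, o) = 2 + (6 - 2*k) = 8 - 2*k)
(O(3, 1) + w(-5, -3))*(-6) = ((8 - 2*3) + 1)*(-6) = ((8 - 6) + 1)*(-6) = (2 + 1)*(-6) = 3*(-6) = -18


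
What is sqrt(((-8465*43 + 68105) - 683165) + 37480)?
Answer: 5*I*sqrt(37663) ≈ 970.35*I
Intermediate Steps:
sqrt(((-8465*43 + 68105) - 683165) + 37480) = sqrt(((-363995 + 68105) - 683165) + 37480) = sqrt((-295890 - 683165) + 37480) = sqrt(-979055 + 37480) = sqrt(-941575) = 5*I*sqrt(37663)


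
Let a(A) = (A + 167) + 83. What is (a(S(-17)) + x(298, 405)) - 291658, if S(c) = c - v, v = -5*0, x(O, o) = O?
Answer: -291127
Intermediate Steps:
v = 0
S(c) = c (S(c) = c - 1*0 = c + 0 = c)
a(A) = 250 + A (a(A) = (167 + A) + 83 = 250 + A)
(a(S(-17)) + x(298, 405)) - 291658 = ((250 - 17) + 298) - 291658 = (233 + 298) - 291658 = 531 - 291658 = -291127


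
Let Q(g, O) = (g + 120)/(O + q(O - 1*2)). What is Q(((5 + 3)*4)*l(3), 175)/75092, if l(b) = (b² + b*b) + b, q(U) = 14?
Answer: 22/394233 ≈ 5.5805e-5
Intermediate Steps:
l(b) = b + 2*b² (l(b) = (b² + b²) + b = 2*b² + b = b + 2*b²)
Q(g, O) = (120 + g)/(14 + O) (Q(g, O) = (g + 120)/(O + 14) = (120 + g)/(14 + O))
Q(((5 + 3)*4)*l(3), 175)/75092 = ((120 + ((5 + 3)*4)*(3*(1 + 2*3)))/(14 + 175))/75092 = ((120 + (8*4)*(3*(1 + 6)))/189)*(1/75092) = ((120 + 32*(3*7))/189)*(1/75092) = ((120 + 32*21)/189)*(1/75092) = ((120 + 672)/189)*(1/75092) = ((1/189)*792)*(1/75092) = (88/21)*(1/75092) = 22/394233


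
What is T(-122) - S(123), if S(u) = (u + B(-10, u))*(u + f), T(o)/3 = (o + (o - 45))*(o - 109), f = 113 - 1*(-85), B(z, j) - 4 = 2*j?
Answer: 80544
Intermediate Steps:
B(z, j) = 4 + 2*j
f = 198 (f = 113 + 85 = 198)
T(o) = 3*(-109 + o)*(-45 + 2*o) (T(o) = 3*((o + (o - 45))*(o - 109)) = 3*((o + (-45 + o))*(-109 + o)) = 3*((-45 + 2*o)*(-109 + o)) = 3*((-109 + o)*(-45 + 2*o)) = 3*(-109 + o)*(-45 + 2*o))
S(u) = (4 + 3*u)*(198 + u) (S(u) = (u + (4 + 2*u))*(u + 198) = (4 + 3*u)*(198 + u))
T(-122) - S(123) = (14715 - 789*(-122) + 6*(-122)**2) - (792 + 3*123**2 + 598*123) = (14715 + 96258 + 6*14884) - (792 + 3*15129 + 73554) = (14715 + 96258 + 89304) - (792 + 45387 + 73554) = 200277 - 1*119733 = 200277 - 119733 = 80544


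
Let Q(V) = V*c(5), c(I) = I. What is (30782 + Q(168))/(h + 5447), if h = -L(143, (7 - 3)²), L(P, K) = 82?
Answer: 31622/5365 ≈ 5.8941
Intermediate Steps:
Q(V) = 5*V (Q(V) = V*5 = 5*V)
h = -82 (h = -1*82 = -82)
(30782 + Q(168))/(h + 5447) = (30782 + 5*168)/(-82 + 5447) = (30782 + 840)/5365 = 31622*(1/5365) = 31622/5365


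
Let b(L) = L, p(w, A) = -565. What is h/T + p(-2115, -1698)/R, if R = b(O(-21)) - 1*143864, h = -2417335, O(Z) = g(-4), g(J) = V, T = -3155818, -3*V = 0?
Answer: 174775259805/227004300376 ≈ 0.76992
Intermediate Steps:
V = 0 (V = -⅓*0 = 0)
g(J) = 0
O(Z) = 0
R = -143864 (R = 0 - 1*143864 = 0 - 143864 = -143864)
h/T + p(-2115, -1698)/R = -2417335/(-3155818) - 565/(-143864) = -2417335*(-1/3155818) - 565*(-1/143864) = 2417335/3155818 + 565/143864 = 174775259805/227004300376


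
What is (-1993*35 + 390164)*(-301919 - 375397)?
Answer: -217018142244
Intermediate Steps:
(-1993*35 + 390164)*(-301919 - 375397) = (-69755 + 390164)*(-677316) = 320409*(-677316) = -217018142244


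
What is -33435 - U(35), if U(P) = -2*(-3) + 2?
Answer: -33443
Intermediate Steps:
U(P) = 8 (U(P) = 6 + 2 = 8)
-33435 - U(35) = -33435 - 1*8 = -33435 - 8 = -33443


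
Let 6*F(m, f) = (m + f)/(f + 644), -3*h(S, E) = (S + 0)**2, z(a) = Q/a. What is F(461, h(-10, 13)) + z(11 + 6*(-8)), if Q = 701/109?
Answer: -2531053/44330736 ≈ -0.057095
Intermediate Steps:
Q = 701/109 (Q = 701*(1/109) = 701/109 ≈ 6.4312)
z(a) = 701/(109*a)
h(S, E) = -S**2/3 (h(S, E) = -(S + 0)**2/3 = -S**2/3)
F(m, f) = (f + m)/(6*(644 + f)) (F(m, f) = ((m + f)/(f + 644))/6 = ((f + m)/(644 + f))/6 = (f + m)/(6*(644 + f)))
F(461, h(-10, 13)) + z(11 + 6*(-8)) = (-1/3*(-10)**2 + 461)/(6*(644 - 1/3*(-10)**2)) + 701/(109*(11 + 6*(-8))) = (-1/3*100 + 461)/(6*(644 - 1/3*100)) + 701/(109*(11 - 48)) = (-100/3 + 461)/(6*(644 - 100/3)) + (701/109)/(-37) = (1/6)*(1283/3)/(1832/3) + (701/109)*(-1/37) = (1/6)*(3/1832)*(1283/3) - 701/4033 = 1283/10992 - 701/4033 = -2531053/44330736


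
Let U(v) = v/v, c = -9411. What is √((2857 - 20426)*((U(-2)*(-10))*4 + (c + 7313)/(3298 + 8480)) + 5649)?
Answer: √24676385088498/5889 ≈ 843.53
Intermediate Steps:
U(v) = 1
√((2857 - 20426)*((U(-2)*(-10))*4 + (c + 7313)/(3298 + 8480)) + 5649) = √((2857 - 20426)*((1*(-10))*4 + (-9411 + 7313)/(3298 + 8480)) + 5649) = √(-17569*(-10*4 - 2098/11778) + 5649) = √(-17569*(-40 - 2098*1/11778) + 5649) = √(-17569*(-40 - 1049/5889) + 5649) = √(-17569*(-236609/5889) + 5649) = √(4156983521/5889 + 5649) = √(4190250482/5889) = √24676385088498/5889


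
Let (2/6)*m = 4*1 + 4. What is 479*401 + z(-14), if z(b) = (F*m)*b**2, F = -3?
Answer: 177967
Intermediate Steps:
m = 24 (m = 3*(4*1 + 4) = 3*(4 + 4) = 3*8 = 24)
z(b) = -72*b**2 (z(b) = (-3*24)*b**2 = -72*b**2)
479*401 + z(-14) = 479*401 - 72*(-14)**2 = 192079 - 72*196 = 192079 - 14112 = 177967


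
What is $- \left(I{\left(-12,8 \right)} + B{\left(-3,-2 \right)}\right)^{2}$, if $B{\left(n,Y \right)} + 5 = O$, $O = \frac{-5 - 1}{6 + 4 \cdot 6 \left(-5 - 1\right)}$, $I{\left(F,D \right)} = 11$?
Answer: $- \frac{19321}{529} \approx -36.524$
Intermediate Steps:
$O = \frac{1}{23}$ ($O = - \frac{6}{6 + 24 \left(-5 - 1\right)} = - \frac{6}{6 + 24 \left(-6\right)} = - \frac{6}{6 - 144} = - \frac{6}{-138} = \left(-6\right) \left(- \frac{1}{138}\right) = \frac{1}{23} \approx 0.043478$)
$B{\left(n,Y \right)} = - \frac{114}{23}$ ($B{\left(n,Y \right)} = -5 + \frac{1}{23} = - \frac{114}{23}$)
$- \left(I{\left(-12,8 \right)} + B{\left(-3,-2 \right)}\right)^{2} = - \left(11 - \frac{114}{23}\right)^{2} = - \left(\frac{139}{23}\right)^{2} = \left(-1\right) \frac{19321}{529} = - \frac{19321}{529}$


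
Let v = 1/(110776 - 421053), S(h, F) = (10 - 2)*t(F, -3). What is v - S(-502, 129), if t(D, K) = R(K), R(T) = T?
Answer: 7446647/310277 ≈ 24.000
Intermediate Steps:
t(D, K) = K
S(h, F) = -24 (S(h, F) = (10 - 2)*(-3) = 8*(-3) = -24)
v = -1/310277 (v = 1/(-310277) = -1/310277 ≈ -3.2229e-6)
v - S(-502, 129) = -1/310277 - 1*(-24) = -1/310277 + 24 = 7446647/310277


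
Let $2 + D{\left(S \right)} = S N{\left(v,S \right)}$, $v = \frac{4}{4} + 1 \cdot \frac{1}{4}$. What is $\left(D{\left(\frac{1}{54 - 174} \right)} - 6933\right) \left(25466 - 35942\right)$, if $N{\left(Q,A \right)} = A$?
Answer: $\frac{29060423709}{400} \approx 7.2651 \cdot 10^{7}$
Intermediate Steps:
$v = \frac{5}{4}$ ($v = 4 \cdot \frac{1}{4} + 1 \cdot \frac{1}{4} = 1 + \frac{1}{4} = \frac{5}{4} \approx 1.25$)
$D{\left(S \right)} = -2 + S^{2}$ ($D{\left(S \right)} = -2 + S S = -2 + S^{2}$)
$\left(D{\left(\frac{1}{54 - 174} \right)} - 6933\right) \left(25466 - 35942\right) = \left(\left(-2 + \left(\frac{1}{54 - 174}\right)^{2}\right) - 6933\right) \left(25466 - 35942\right) = \left(\left(-2 + \left(\frac{1}{-120}\right)^{2}\right) - 6933\right) \left(-10476\right) = \left(\left(-2 + \left(- \frac{1}{120}\right)^{2}\right) - 6933\right) \left(-10476\right) = \left(\left(-2 + \frac{1}{14400}\right) - 6933\right) \left(-10476\right) = \left(- \frac{28799}{14400} - 6933\right) \left(-10476\right) = \left(- \frac{99863999}{14400}\right) \left(-10476\right) = \frac{29060423709}{400}$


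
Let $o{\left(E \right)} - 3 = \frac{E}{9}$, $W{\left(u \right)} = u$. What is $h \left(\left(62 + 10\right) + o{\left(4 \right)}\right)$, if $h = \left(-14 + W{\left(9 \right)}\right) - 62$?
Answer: $- \frac{45493}{9} \approx -5054.8$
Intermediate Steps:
$o{\left(E \right)} = 3 + \frac{E}{9}$
$h = -67$ ($h = \left(-14 + 9\right) - 62 = -5 - 62 = -67$)
$h \left(\left(62 + 10\right) + o{\left(4 \right)}\right) = - 67 \left(\left(62 + 10\right) + \left(3 + \frac{1}{9} \cdot 4\right)\right) = - 67 \left(72 + \left(3 + \frac{4}{9}\right)\right) = - 67 \left(72 + \frac{31}{9}\right) = \left(-67\right) \frac{679}{9} = - \frac{45493}{9}$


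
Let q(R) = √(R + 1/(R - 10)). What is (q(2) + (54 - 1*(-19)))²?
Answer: (292 + √30)²/16 ≈ 5530.8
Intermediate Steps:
q(R) = √(R + 1/(-10 + R))
(q(2) + (54 - 1*(-19)))² = (√((1 + 2*(-10 + 2))/(-10 + 2)) + (54 - 1*(-19)))² = (√((1 + 2*(-8))/(-8)) + (54 + 19))² = (√(-(1 - 16)/8) + 73)² = (√(-⅛*(-15)) + 73)² = (√(15/8) + 73)² = (√30/4 + 73)² = (73 + √30/4)²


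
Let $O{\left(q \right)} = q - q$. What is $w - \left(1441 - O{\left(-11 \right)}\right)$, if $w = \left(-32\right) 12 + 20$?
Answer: $-1805$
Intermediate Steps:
$O{\left(q \right)} = 0$
$w = -364$ ($w = -384 + 20 = -364$)
$w - \left(1441 - O{\left(-11 \right)}\right) = -364 - \left(1441 - 0\right) = -364 - \left(1441 + 0\right) = -364 - 1441 = -1805$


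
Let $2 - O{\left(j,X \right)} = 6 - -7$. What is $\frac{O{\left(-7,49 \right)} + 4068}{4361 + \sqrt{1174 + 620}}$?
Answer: $\frac{17692577}{19016527} - \frac{4057 \sqrt{1794}}{19016527} \approx 0.92134$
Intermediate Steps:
$O{\left(j,X \right)} = -11$ ($O{\left(j,X \right)} = 2 - \left(6 - -7\right) = 2 - \left(6 + 7\right) = 2 - 13 = -11$)
$\frac{O{\left(-7,49 \right)} + 4068}{4361 + \sqrt{1174 + 620}} = \frac{-11 + 4068}{4361 + \sqrt{1174 + 620}} = \frac{4057}{4361 + \sqrt{1794}}$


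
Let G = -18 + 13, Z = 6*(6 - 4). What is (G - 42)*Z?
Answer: -564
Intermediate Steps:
Z = 12 (Z = 6*2 = 12)
G = -5
(G - 42)*Z = (-5 - 42)*12 = -47*12 = -564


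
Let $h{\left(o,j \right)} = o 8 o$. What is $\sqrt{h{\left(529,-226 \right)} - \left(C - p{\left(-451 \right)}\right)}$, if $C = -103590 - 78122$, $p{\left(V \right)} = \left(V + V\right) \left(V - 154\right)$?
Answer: $5 \sqrt{118646} \approx 1722.3$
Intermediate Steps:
$h{\left(o,j \right)} = 8 o^{2}$ ($h{\left(o,j \right)} = 8 o o = 8 o^{2}$)
$p{\left(V \right)} = 2 V \left(-154 + V\right)$
$C = -181712$ ($C = -103590 - 78122 = -181712$)
$\sqrt{h{\left(529,-226 \right)} - \left(C - p{\left(-451 \right)}\right)} = \sqrt{8 \cdot 529^{2} - \left(-181712 + 902 \left(-154 - 451\right)\right)} = \sqrt{8 \cdot 279841 + \left(2 \left(-451\right) \left(-605\right) + 181712\right)} = \sqrt{2238728 + \left(545710 + 181712\right)} = \sqrt{2238728 + 727422} = \sqrt{2966150} = 5 \sqrt{118646}$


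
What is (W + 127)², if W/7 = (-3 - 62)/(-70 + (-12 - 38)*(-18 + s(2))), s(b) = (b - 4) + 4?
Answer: 340439401/21316 ≈ 15971.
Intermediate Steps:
s(b) = b (s(b) = (-4 + b) + 4 = b)
W = -91/146 (W = 7*((-3 - 62)/(-70 + (-12 - 38)*(-18 + 2))) = 7*(-65/(-70 - 50*(-16))) = 7*(-65/(-70 + 800)) = 7*(-65/730) = 7*(-65*1/730) = 7*(-13/146) = -91/146 ≈ -0.62329)
(W + 127)² = (-91/146 + 127)² = (18451/146)² = 340439401/21316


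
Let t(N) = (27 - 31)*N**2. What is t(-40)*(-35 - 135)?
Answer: 1088000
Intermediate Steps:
t(N) = -4*N**2
t(-40)*(-35 - 135) = (-4*(-40)**2)*(-35 - 135) = -4*1600*(-170) = -6400*(-170) = 1088000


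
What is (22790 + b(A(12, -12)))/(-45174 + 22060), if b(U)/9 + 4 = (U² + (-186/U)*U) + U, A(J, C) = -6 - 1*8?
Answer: -11359/11557 ≈ -0.98287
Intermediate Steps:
A(J, C) = -14 (A(J, C) = -6 - 8 = -14)
b(U) = -1710 + 9*U + 9*U² (b(U) = -36 + 9*((U² + (-186/U)*U) + U) = -36 + 9*((U² - 186) + U) = -36 + 9*((-186 + U²) + U) = -36 + 9*(-186 + U + U²) = -36 + (-1674 + 9*U + 9*U²) = -1710 + 9*U + 9*U²)
(22790 + b(A(12, -12)))/(-45174 + 22060) = (22790 + (-1710 + 9*(-14) + 9*(-14)²))/(-45174 + 22060) = (22790 + (-1710 - 126 + 9*196))/(-23114) = (22790 + (-1710 - 126 + 1764))*(-1/23114) = (22790 - 72)*(-1/23114) = 22718*(-1/23114) = -11359/11557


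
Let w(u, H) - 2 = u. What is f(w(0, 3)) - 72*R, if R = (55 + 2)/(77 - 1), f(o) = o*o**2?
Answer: -46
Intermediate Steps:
w(u, H) = 2 + u
f(o) = o**3
R = 3/4 (R = 57/76 = 57*(1/76) = 3/4 ≈ 0.75000)
f(w(0, 3)) - 72*R = (2 + 0)**3 - 72*3/4 = 2**3 - 54 = 8 - 54 = -46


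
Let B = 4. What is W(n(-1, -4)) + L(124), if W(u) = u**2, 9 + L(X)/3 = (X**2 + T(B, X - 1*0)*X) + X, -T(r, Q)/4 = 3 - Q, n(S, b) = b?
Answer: 226537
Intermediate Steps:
T(r, Q) = -12 + 4*Q (T(r, Q) = -4*(3 - Q) = -12 + 4*Q)
L(X) = -27 + 3*X + 3*X**2 + 3*X*(-12 + 4*X) (L(X) = -27 + 3*((X**2 + (-12 + 4*(X - 1*0))*X) + X) = -27 + 3*((X**2 + (-12 + 4*(X + 0))*X) + X) = -27 + 3*((X**2 + (-12 + 4*X)*X) + X) = -27 + 3*((X**2 + X*(-12 + 4*X)) + X) = -27 + 3*(X + X**2 + X*(-12 + 4*X)) = -27 + (3*X + 3*X**2 + 3*X*(-12 + 4*X)) = -27 + 3*X + 3*X**2 + 3*X*(-12 + 4*X))
W(n(-1, -4)) + L(124) = (-4)**2 + (-27 - 33*124 + 15*124**2) = 16 + (-27 - 4092 + 15*15376) = 16 + (-27 - 4092 + 230640) = 16 + 226521 = 226537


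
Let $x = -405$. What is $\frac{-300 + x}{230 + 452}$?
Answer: $- \frac{705}{682} \approx -1.0337$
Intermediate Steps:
$\frac{-300 + x}{230 + 452} = \frac{-300 - 405}{230 + 452} = - \frac{705}{682}$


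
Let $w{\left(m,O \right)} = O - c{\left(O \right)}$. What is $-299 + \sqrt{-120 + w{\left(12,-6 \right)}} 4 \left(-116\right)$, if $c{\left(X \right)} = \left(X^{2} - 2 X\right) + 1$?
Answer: $-299 - 2320 i \sqrt{7} \approx -299.0 - 6138.1 i$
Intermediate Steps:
$c{\left(X \right)} = 1 + X^{2} - 2 X$
$w{\left(m,O \right)} = -1 - O^{2} + 3 O$ ($w{\left(m,O \right)} = O - \left(1 + O^{2} - 2 O\right) = -1 - O^{2} + 3 O$)
$-299 + \sqrt{-120 + w{\left(12,-6 \right)}} 4 \left(-116\right) = -299 + \sqrt{-120 - 55} \cdot 4 \left(-116\right) = -299 + \sqrt{-120 - 55} \left(-464\right) = -299 + \sqrt{-175} \left(-464\right) = -299 + 5 i \sqrt{7} \left(-464\right) = -299 - 2320 i \sqrt{7}$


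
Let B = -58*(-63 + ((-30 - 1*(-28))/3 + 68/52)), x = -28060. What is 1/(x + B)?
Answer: -39/953284 ≈ -4.0911e-5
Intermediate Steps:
B = 141056/39 (B = -58*(-63 + ((-30 + 28)*(⅓) + 68*(1/52))) = -58*(-63 + (-2*⅓ + 17/13)) = -58*(-63 + (-⅔ + 17/13)) = -58*(-63 + 25/39) = -58*(-2432/39) = 141056/39 ≈ 3616.8)
1/(x + B) = 1/(-28060 + 141056/39) = 1/(-953284/39) = -39/953284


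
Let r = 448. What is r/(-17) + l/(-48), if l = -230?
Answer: -8797/408 ≈ -21.561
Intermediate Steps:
r/(-17) + l/(-48) = 448/(-17) - 230/(-48) = 448*(-1/17) - 230*(-1/48) = -448/17 + 115/24 = -8797/408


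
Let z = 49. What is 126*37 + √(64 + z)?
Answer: 4662 + √113 ≈ 4672.6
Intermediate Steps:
126*37 + √(64 + z) = 126*37 + √(64 + 49) = 4662 + √113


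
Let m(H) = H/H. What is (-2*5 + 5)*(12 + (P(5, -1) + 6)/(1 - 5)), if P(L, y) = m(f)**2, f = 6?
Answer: -205/4 ≈ -51.250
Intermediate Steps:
m(H) = 1
P(L, y) = 1 (P(L, y) = 1**2 = 1)
(-2*5 + 5)*(12 + (P(5, -1) + 6)/(1 - 5)) = (-2*5 + 5)*(12 + (1 + 6)/(1 - 5)) = (-10 + 5)*(12 + 7/(-4)) = -5*(12 + 7*(-1/4)) = -5*(12 - 7/4) = -5*41/4 = -205/4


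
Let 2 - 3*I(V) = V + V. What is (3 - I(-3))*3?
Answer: 1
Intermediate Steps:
I(V) = 2/3 - 2*V/3 (I(V) = 2/3 - (V + V)/3 = 2/3 - 2*V/3)
(3 - I(-3))*3 = (3 - (2/3 - 2/3*(-3)))*3 = (3 - (2/3 + 2))*3 = (3 - 1*8/3)*3 = (3 - 8/3)*3 = (1/3)*3 = 1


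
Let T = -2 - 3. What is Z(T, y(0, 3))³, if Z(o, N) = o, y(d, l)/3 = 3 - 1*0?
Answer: -125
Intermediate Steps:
T = -5
y(d, l) = 9 (y(d, l) = 3*(3 - 1*0) = 3*(3 + 0) = 3*3 = 9)
Z(T, y(0, 3))³ = (-5)³ = -125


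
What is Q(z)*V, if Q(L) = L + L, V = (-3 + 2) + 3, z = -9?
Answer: -36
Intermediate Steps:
V = 2 (V = -1 + 3 = 2)
Q(L) = 2*L
Q(z)*V = (2*(-9))*2 = -18*2 = -36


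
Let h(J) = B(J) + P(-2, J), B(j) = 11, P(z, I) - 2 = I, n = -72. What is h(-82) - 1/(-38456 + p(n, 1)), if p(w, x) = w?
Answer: -2658431/38528 ≈ -69.000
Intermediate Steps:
P(z, I) = 2 + I
h(J) = 13 + J (h(J) = 11 + (2 + J) = 13 + J)
h(-82) - 1/(-38456 + p(n, 1)) = (13 - 82) - 1/(-38456 - 72) = -69 - 1/(-38528) = -69 - 1*(-1/38528) = -69 + 1/38528 = -2658431/38528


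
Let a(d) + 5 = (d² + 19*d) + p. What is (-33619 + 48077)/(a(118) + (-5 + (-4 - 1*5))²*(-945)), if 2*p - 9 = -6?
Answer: -28916/338115 ≈ -0.085521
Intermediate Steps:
p = 3/2 (p = 9/2 + (½)*(-6) = 9/2 - 3 = 3/2 ≈ 1.5000)
a(d) = -7/2 + d² + 19*d (a(d) = -5 + ((d² + 19*d) + 3/2) = -5 + (3/2 + d² + 19*d) = -7/2 + d² + 19*d)
(-33619 + 48077)/(a(118) + (-5 + (-4 - 1*5))²*(-945)) = (-33619 + 48077)/((-7/2 + 118² + 19*118) + (-5 + (-4 - 1*5))²*(-945)) = 14458/((-7/2 + 13924 + 2242) + (-5 + (-4 - 5))²*(-945)) = 14458/(32325/2 + (-5 - 9)²*(-945)) = 14458/(32325/2 + (-14)²*(-945)) = 14458/(32325/2 + 196*(-945)) = 14458/(32325/2 - 185220) = 14458/(-338115/2) = 14458*(-2/338115) = -28916/338115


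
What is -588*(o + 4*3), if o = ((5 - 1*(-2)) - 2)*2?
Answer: -12936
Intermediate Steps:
o = 10 (o = ((5 + 2) - 2)*2 = (7 - 2)*2 = 5*2 = 10)
-588*(o + 4*3) = -588*(10 + 4*3) = -588*(10 + 12) = -588*22 = -12936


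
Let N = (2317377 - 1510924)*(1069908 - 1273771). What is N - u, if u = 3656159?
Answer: -164409584098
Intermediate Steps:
N = -164405927939 (N = 806453*(-203863) = -164405927939)
N - u = -164405927939 - 1*3656159 = -164405927939 - 3656159 = -164409584098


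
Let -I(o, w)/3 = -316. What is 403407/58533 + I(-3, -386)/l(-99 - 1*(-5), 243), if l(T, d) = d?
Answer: 17057465/1580391 ≈ 10.793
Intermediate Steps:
I(o, w) = 948 (I(o, w) = -3*(-316) = 948)
403407/58533 + I(-3, -386)/l(-99 - 1*(-5), 243) = 403407/58533 + 948/243 = 403407*(1/58533) + 948*(1/243) = 134469/19511 + 316/81 = 17057465/1580391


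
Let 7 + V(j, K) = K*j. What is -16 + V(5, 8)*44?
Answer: 1436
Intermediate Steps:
V(j, K) = -7 + K*j
-16 + V(5, 8)*44 = -16 + (-7 + 8*5)*44 = -16 + (-7 + 40)*44 = -16 + 33*44 = -16 + 1452 = 1436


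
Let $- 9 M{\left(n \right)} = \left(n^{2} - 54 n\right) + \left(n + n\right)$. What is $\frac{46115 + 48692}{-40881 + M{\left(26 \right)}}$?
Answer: $- \frac{853263}{367253} \approx -2.3234$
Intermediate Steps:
$M{\left(n \right)} = - \frac{n^{2}}{9} + \frac{52 n}{9}$ ($M{\left(n \right)} = - \frac{\left(n^{2} - 54 n\right) + \left(n + n\right)}{9} = - \frac{\left(n^{2} - 54 n\right) + 2 n}{9} = - \frac{n^{2} - 52 n}{9} = - \frac{n^{2}}{9} + \frac{52 n}{9}$)
$\frac{46115 + 48692}{-40881 + M{\left(26 \right)}} = \frac{46115 + 48692}{-40881 + \frac{1}{9} \cdot 26 \left(52 - 26\right)} = \frac{94807}{-40881 + \frac{1}{9} \cdot 26 \left(52 - 26\right)} = \frac{94807}{-40881 + \frac{1}{9} \cdot 26 \cdot 26} = \frac{94807}{-40881 + \frac{676}{9}} = \frac{94807}{- \frac{367253}{9}} = 94807 \left(- \frac{9}{367253}\right) = - \frac{853263}{367253}$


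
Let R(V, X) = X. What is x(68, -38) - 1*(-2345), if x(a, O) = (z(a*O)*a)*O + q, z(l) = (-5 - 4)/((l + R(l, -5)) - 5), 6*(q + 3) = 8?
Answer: 9083026/3891 ≈ 2334.4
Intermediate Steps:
q = -5/3 (q = -3 + (⅙)*8 = -3 + 4/3 = -5/3 ≈ -1.6667)
z(l) = -9/(-10 + l) (z(l) = (-5 - 4)/((l - 5) - 5) = -9/((-5 + l) - 5) = -9/(-10 + l))
x(a, O) = -5/3 - 9*O*a/(-10 + O*a) (x(a, O) = ((-9/(-10 + a*O))*a)*O - 5/3 = ((-9/(-10 + O*a))*a)*O - 5/3 = (-9*a/(-10 + O*a))*O - 5/3 = -9*O*a/(-10 + O*a) - 5/3 = -5/3 - 9*O*a/(-10 + O*a))
x(68, -38) - 1*(-2345) = 2*(25 - 16*(-38)*68)/(3*(-10 - 38*68)) - 1*(-2345) = 2*(25 + 41344)/(3*(-10 - 2584)) + 2345 = (⅔)*41369/(-2594) + 2345 = (⅔)*(-1/2594)*41369 + 2345 = -41369/3891 + 2345 = 9083026/3891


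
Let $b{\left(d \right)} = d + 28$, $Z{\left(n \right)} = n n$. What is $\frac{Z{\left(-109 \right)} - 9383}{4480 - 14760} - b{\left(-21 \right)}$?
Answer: $- \frac{37229}{5140} \approx -7.243$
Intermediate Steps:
$Z{\left(n \right)} = n^{2}$
$b{\left(d \right)} = 28 + d$
$\frac{Z{\left(-109 \right)} - 9383}{4480 - 14760} - b{\left(-21 \right)} = \frac{\left(-109\right)^{2} - 9383}{4480 - 14760} - \left(28 - 21\right) = \frac{11881 - 9383}{4480 - 14760} - 7 = \frac{2498}{4480 - 14760} - 7 = \frac{2498}{-10280} - 7 = 2498 \left(- \frac{1}{10280}\right) - 7 = - \frac{1249}{5140} - 7 = - \frac{37229}{5140}$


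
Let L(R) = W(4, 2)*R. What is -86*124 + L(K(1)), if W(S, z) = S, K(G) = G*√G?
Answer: -10660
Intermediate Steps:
K(G) = G^(3/2)
L(R) = 4*R
-86*124 + L(K(1)) = -86*124 + 4*1^(3/2) = -10664 + 4*1 = -10664 + 4 = -10660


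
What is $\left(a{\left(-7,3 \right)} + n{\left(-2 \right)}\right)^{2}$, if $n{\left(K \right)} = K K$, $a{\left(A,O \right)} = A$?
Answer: $9$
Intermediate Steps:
$n{\left(K \right)} = K^{2}$
$\left(a{\left(-7,3 \right)} + n{\left(-2 \right)}\right)^{2} = \left(-7 + \left(-2\right)^{2}\right)^{2} = \left(-7 + 4\right)^{2} = \left(-3\right)^{2} = 9$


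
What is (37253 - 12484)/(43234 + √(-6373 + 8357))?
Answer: 535431473/934588386 - 49538*√31/467294193 ≈ 0.57232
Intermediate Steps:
(37253 - 12484)/(43234 + √(-6373 + 8357)) = 24769/(43234 + √1984) = 24769/(43234 + 8*√31)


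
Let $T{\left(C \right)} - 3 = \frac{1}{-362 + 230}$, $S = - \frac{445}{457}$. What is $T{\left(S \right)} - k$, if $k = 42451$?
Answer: $- \frac{5603137}{132} \approx -42448.0$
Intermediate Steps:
$S = - \frac{445}{457}$ ($S = \left(-445\right) \frac{1}{457} = - \frac{445}{457} \approx -0.97374$)
$T{\left(C \right)} = \frac{395}{132}$ ($T{\left(C \right)} = 3 + \frac{1}{-362 + 230} = 3 + \frac{1}{-132} = 3 - \frac{1}{132} = \frac{395}{132}$)
$T{\left(S \right)} - k = \frac{395}{132} - 42451 = - \frac{5603137}{132}$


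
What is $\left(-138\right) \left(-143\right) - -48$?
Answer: $19782$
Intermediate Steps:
$\left(-138\right) \left(-143\right) - -48 = 19734 + 48 = 19782$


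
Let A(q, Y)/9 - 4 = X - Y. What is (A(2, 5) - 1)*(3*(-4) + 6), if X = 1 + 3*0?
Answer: 6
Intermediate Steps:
X = 1 (X = 1 + 0 = 1)
A(q, Y) = 45 - 9*Y (A(q, Y) = 36 + 9*(1 - Y) = 36 + (9 - 9*Y) = 45 - 9*Y)
(A(2, 5) - 1)*(3*(-4) + 6) = ((45 - 9*5) - 1)*(3*(-4) + 6) = ((45 - 45) - 1)*(-12 + 6) = (0 - 1)*(-6) = -1*(-6) = 6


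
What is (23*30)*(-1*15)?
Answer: -10350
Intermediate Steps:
(23*30)*(-1*15) = 690*(-15) = -10350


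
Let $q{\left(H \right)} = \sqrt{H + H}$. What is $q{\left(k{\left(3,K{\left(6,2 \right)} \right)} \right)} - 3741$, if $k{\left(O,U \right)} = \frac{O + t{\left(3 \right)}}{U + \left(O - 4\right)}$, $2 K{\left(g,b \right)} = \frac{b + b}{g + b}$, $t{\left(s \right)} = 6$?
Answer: $-3741 + 2 i \sqrt{6} \approx -3741.0 + 4.899 i$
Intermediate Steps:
$K{\left(g,b \right)} = \frac{b}{b + g}$ ($K{\left(g,b \right)} = \frac{\left(b + b\right) \frac{1}{g + b}}{2} = \frac{2 b \frac{1}{b + g}}{2} = \frac{b}{b + g}$)
$k{\left(O,U \right)} = \frac{6 + O}{-4 + O + U}$ ($k{\left(O,U \right)} = \frac{O + 6}{U + \left(O - 4\right)} = \frac{6 + O}{U + \left(O - 4\right)} = \frac{6 + O}{U + \left(-4 + O\right)} = \frac{6 + O}{-4 + O + U}$)
$q{\left(H \right)} = \sqrt{2} \sqrt{H}$ ($q{\left(H \right)} = \sqrt{2 H} = \sqrt{2} \sqrt{H}$)
$q{\left(k{\left(3,K{\left(6,2 \right)} \right)} \right)} - 3741 = \sqrt{2} \sqrt{\frac{6 + 3}{-4 + 3 + \frac{2}{2 + 6}}} - 3741 = \sqrt{2} \sqrt{\frac{1}{-4 + 3 + \frac{2}{8}} \cdot 9} - 3741 = \sqrt{2} \sqrt{\frac{1}{-4 + 3 + 2 \cdot \frac{1}{8}} \cdot 9} - 3741 = \sqrt{2} \sqrt{\frac{1}{-4 + 3 + \frac{1}{4}} \cdot 9} - 3741 = \sqrt{2} \sqrt{\frac{1}{- \frac{3}{4}} \cdot 9} - 3741 = \sqrt{2} \sqrt{\left(- \frac{4}{3}\right) 9} - 3741 = \sqrt{2} \sqrt{-12} - 3741 = \sqrt{2} \cdot 2 i \sqrt{3} - 3741 = 2 i \sqrt{6} - 3741 = -3741 + 2 i \sqrt{6}$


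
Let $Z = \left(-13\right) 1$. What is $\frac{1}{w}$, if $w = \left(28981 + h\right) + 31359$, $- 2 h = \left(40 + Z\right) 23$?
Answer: $\frac{2}{120059} \approx 1.6658 \cdot 10^{-5}$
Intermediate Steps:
$Z = -13$
$h = - \frac{621}{2}$ ($h = - \frac{\left(40 - 13\right) 23}{2} = - \frac{27 \cdot 23}{2} = \left(- \frac{1}{2}\right) 621 = - \frac{621}{2} \approx -310.5$)
$w = \frac{120059}{2}$ ($w = \left(28981 - \frac{621}{2}\right) + 31359 = \frac{57341}{2} + 31359 = \frac{120059}{2} \approx 60030.0$)
$\frac{1}{w} = \frac{1}{\frac{120059}{2}} = \frac{2}{120059}$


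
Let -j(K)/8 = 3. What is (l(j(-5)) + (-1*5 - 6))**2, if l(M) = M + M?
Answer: 3481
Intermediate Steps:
j(K) = -24 (j(K) = -8*3 = -24)
l(M) = 2*M
(l(j(-5)) + (-1*5 - 6))**2 = (2*(-24) + (-1*5 - 6))**2 = (-48 + (-5 - 6))**2 = (-48 - 11)**2 = (-59)**2 = 3481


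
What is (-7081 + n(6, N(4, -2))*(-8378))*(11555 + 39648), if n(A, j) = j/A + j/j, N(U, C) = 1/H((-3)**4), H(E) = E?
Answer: -192560453378/243 ≈ -7.9243e+8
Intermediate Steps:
N(U, C) = 1/81 (N(U, C) = 1/((-3)**4) = 1/81)
n(A, j) = 1 + j/A (n(A, j) = j/A + 1 = 1 + j/A)
(-7081 + n(6, N(4, -2))*(-8378))*(11555 + 39648) = (-7081 + ((6 + 1/81)/6)*(-8378))*(11555 + 39648) = (-7081 + ((1/6)*(487/81))*(-8378))*51203 = (-7081 + (487/486)*(-8378))*51203 = (-7081 - 2040043/243)*51203 = -3760726/243*51203 = -192560453378/243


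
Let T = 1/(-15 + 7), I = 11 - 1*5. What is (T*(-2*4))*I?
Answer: 6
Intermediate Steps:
I = 6 (I = 11 - 5 = 6)
T = -1/8 (T = 1/(-8) = -1/8 ≈ -0.12500)
(T*(-2*4))*I = -(-1)*4/4*6 = -1/8*(-8)*6 = 1*6 = 6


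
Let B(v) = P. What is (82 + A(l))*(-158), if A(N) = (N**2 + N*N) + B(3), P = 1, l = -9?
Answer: -38710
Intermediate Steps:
B(v) = 1
A(N) = 1 + 2*N**2 (A(N) = (N**2 + N*N) + 1 = (N**2 + N**2) + 1 = 2*N**2 + 1 = 1 + 2*N**2)
(82 + A(l))*(-158) = (82 + (1 + 2*(-9)**2))*(-158) = (82 + (1 + 2*81))*(-158) = (82 + (1 + 162))*(-158) = (82 + 163)*(-158) = 245*(-158) = -38710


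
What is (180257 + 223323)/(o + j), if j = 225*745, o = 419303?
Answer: 100895/146732 ≈ 0.68761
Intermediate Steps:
j = 167625
(180257 + 223323)/(o + j) = (180257 + 223323)/(419303 + 167625) = 403580/586928 = 403580*(1/586928) = 100895/146732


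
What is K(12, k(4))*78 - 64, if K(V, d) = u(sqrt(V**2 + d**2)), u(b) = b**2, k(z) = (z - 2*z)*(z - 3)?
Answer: 12416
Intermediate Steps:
k(z) = -z*(-3 + z) (k(z) = (-z)*(-3 + z) = -z*(-3 + z))
K(V, d) = V**2 + d**2 (K(V, d) = (sqrt(V**2 + d**2))**2 = V**2 + d**2)
K(12, k(4))*78 - 64 = (12**2 + (4*(3 - 1*4))**2)*78 - 64 = (144 + (4*(3 - 4))**2)*78 - 64 = (144 + (4*(-1))**2)*78 - 64 = (144 + (-4)**2)*78 - 64 = (144 + 16)*78 - 64 = 160*78 - 64 = 12480 - 64 = 12416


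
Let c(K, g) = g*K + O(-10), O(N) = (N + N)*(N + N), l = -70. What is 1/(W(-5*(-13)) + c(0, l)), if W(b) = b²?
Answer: 1/4625 ≈ 0.00021622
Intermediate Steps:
O(N) = 4*N² (O(N) = (2*N)*(2*N) = 4*N²)
c(K, g) = 400 + K*g (c(K, g) = g*K + 4*(-10)² = K*g + 4*100 = K*g + 400 = 400 + K*g)
1/(W(-5*(-13)) + c(0, l)) = 1/((-5*(-13))² + (400 + 0*(-70))) = 1/(65² + (400 + 0)) = 1/(4225 + 400) = 1/4625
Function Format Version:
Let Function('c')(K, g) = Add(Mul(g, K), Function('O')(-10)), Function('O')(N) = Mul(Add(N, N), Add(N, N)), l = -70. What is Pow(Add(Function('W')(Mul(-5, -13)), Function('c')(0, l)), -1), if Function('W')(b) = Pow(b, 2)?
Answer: Rational(1, 4625) ≈ 0.00021622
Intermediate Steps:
Function('O')(N) = Mul(4, Pow(N, 2)) (Function('O')(N) = Mul(Mul(2, N), Mul(2, N)) = Mul(4, Pow(N, 2)))
Function('c')(K, g) = Add(400, Mul(K, g)) (Function('c')(K, g) = Add(Mul(g, K), Mul(4, Pow(-10, 2))) = Add(Mul(K, g), Mul(4, 100)) = Add(Mul(K, g), 400) = Add(400, Mul(K, g)))
Pow(Add(Function('W')(Mul(-5, -13)), Function('c')(0, l)), -1) = Pow(Add(Pow(Mul(-5, -13), 2), Add(400, Mul(0, -70))), -1) = Pow(Add(Pow(65, 2), Add(400, 0)), -1) = Pow(Add(4225, 400), -1) = Pow(4625, -1) = Rational(1, 4625)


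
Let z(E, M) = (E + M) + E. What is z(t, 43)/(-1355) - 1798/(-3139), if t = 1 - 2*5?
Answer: 471563/850669 ≈ 0.55434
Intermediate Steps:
t = -9 (t = 1 - 10 = -9)
z(E, M) = M + 2*E
z(t, 43)/(-1355) - 1798/(-3139) = (43 + 2*(-9))/(-1355) - 1798/(-3139) = (43 - 18)*(-1/1355) - 1798*(-1/3139) = 25*(-1/1355) + 1798/3139 = -5/271 + 1798/3139 = 471563/850669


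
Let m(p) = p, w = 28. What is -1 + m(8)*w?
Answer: 223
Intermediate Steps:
-1 + m(8)*w = -1 + 8*28 = -1 + 224 = 223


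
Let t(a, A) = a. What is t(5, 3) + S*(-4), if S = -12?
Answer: 53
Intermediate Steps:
t(5, 3) + S*(-4) = 5 - 12*(-4) = 5 + 48 = 53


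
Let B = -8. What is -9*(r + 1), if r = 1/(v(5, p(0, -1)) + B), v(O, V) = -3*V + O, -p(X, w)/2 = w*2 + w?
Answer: -60/7 ≈ -8.5714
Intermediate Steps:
p(X, w) = -6*w (p(X, w) = -2*(w*2 + w) = -2*(2*w + w) = -6*w)
v(O, V) = O - 3*V
r = -1/21 (r = 1/((5 - (-18)*(-1)) - 8) = 1/((5 - 3*6) - 8) = 1/((5 - 18) - 8) = 1/(-13 - 8) = 1/(-21) = -1/21 ≈ -0.047619)
-9*(r + 1) = -9*(-1/21 + 1) = -9*20/21 = -60/7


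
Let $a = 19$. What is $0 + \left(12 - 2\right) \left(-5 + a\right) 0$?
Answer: $0$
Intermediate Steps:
$0 + \left(12 - 2\right) \left(-5 + a\right) 0 = 0 + \left(12 - 2\right) \left(-5 + 19\right) 0 = 0 + 10 \cdot 14 \cdot 0 = 0 + 140 \cdot 0 = 0 + 0 = 0$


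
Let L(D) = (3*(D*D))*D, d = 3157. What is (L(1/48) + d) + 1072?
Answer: 155897857/36864 ≈ 4229.0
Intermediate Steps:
L(D) = 3*D³ (L(D) = (3*D²)*D = 3*D³)
(L(1/48) + d) + 1072 = (3*(1/48)³ + 3157) + 1072 = (3*(1/110592) + 3157) + 1072 = (1/36864 + 3157) + 1072 = 116379649/36864 + 1072 = 155897857/36864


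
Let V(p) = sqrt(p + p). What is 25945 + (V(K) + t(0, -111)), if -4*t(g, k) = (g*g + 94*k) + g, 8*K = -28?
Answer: 57107/2 + I*sqrt(7) ≈ 28554.0 + 2.6458*I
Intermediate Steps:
K = -7/2 (K = (1/8)*(-28) = -7/2 ≈ -3.5000)
V(p) = sqrt(2)*sqrt(p) (V(p) = sqrt(2*p) = sqrt(2)*sqrt(p))
t(g, k) = -47*k/2 - g/4 - g**2/4 (t(g, k) = -((g*g + 94*k) + g)/4 = -((g**2 + 94*k) + g)/4 = -(g + g**2 + 94*k)/4 = -47*k/2 - g/4 - g**2/4)
25945 + (V(K) + t(0, -111)) = 25945 + (sqrt(2)*sqrt(-7/2) + (-47/2*(-111) - 1/4*0 - 1/4*0**2)) = 25945 + (sqrt(2)*(I*sqrt(14)/2) + (5217/2 + 0 - 1/4*0)) = 25945 + (I*sqrt(7) + (5217/2 + 0 + 0)) = 25945 + (I*sqrt(7) + 5217/2) = 25945 + (5217/2 + I*sqrt(7)) = 57107/2 + I*sqrt(7)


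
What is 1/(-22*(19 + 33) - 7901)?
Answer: -1/9045 ≈ -0.00011056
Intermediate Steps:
1/(-22*(19 + 33) - 7901) = 1/(-22*52 - 7901) = 1/(-1144 - 7901) = 1/(-9045) = -1/9045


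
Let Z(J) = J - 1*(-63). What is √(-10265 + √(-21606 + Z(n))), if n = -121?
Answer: √(-10265 + 4*I*√1354) ≈ 0.7264 + 101.32*I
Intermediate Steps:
Z(J) = 63 + J (Z(J) = J + 63 = 63 + J)
√(-10265 + √(-21606 + Z(n))) = √(-10265 + √(-21606 + (63 - 121))) = √(-10265 + √(-21606 - 58)) = √(-10265 + √(-21664)) = √(-10265 + 4*I*√1354)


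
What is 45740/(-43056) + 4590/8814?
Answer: -658735/1216332 ≈ -0.54157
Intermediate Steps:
45740/(-43056) + 4590/8814 = 45740*(-1/43056) + 4590*(1/8814) = -11435/10764 + 765/1469 = -658735/1216332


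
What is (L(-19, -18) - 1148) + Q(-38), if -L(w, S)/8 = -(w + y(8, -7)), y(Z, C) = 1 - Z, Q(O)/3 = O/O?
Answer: -1353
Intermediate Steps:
Q(O) = 3 (Q(O) = 3*(O/O) = 3*1 = 3)
L(w, S) = -56 + 8*w (L(w, S) = -(-8)*(w + (1 - 1*8)) = -(-8)*(w + (1 - 8)) = -(-8)*(w - 7) = -(-8)*(-7 + w) = -8*(7 - w) = -56 + 8*w)
(L(-19, -18) - 1148) + Q(-38) = ((-56 + 8*(-19)) - 1148) + 3 = ((-56 - 152) - 1148) + 3 = (-208 - 1148) + 3 = -1356 + 3 = -1353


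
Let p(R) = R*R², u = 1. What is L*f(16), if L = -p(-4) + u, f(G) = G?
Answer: 1040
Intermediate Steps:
p(R) = R³
L = 65 (L = -1*(-4)³ + 1 = -1*(-64) + 1 = 64 + 1 = 65)
L*f(16) = 65*16 = 1040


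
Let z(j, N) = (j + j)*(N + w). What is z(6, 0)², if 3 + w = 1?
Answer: 576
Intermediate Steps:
w = -2 (w = -3 + 1 = -2)
z(j, N) = 2*j*(-2 + N) (z(j, N) = (j + j)*(N - 2) = (2*j)*(-2 + N) = 2*j*(-2 + N))
z(6, 0)² = (2*6*(-2 + 0))² = (2*6*(-2))² = (-24)² = 576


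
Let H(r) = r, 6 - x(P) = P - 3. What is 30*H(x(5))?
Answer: 120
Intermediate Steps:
x(P) = 9 - P (x(P) = 6 - (P - 3) = 6 - (-3 + P) = 6 + (3 - P) = 9 - P)
30*H(x(5)) = 30*(9 - 1*5) = 30*(9 - 5) = 30*4 = 120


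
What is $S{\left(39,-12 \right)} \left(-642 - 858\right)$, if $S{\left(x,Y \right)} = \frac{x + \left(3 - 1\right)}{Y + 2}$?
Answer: $6150$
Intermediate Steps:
$S{\left(x,Y \right)} = \frac{2 + x}{2 + Y}$ ($S{\left(x,Y \right)} = \frac{x + 2}{2 + Y} = \frac{2 + x}{2 + Y}$)
$S{\left(39,-12 \right)} \left(-642 - 858\right) = \frac{2 + 39}{2 - 12} \left(-642 - 858\right) = \frac{1}{-10} \cdot 41 \left(-1500\right) = \left(- \frac{1}{10}\right) 41 \left(-1500\right) = \left(- \frac{41}{10}\right) \left(-1500\right) = 6150$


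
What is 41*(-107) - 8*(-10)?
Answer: -4307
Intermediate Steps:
41*(-107) - 8*(-10) = -4387 + 80 = -4307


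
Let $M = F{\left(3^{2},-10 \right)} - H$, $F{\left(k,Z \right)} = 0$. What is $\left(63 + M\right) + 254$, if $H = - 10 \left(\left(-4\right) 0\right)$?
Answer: $317$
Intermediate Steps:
$H = 0$ ($H = \left(-10\right) 0 = 0$)
$M = 0$ ($M = 0 - 0 = 0 + 0 = 0$)
$\left(63 + M\right) + 254 = \left(63 + 0\right) + 254 = 63 + 254 = 317$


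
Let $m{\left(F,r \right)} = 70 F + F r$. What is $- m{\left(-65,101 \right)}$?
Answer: $11115$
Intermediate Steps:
$- m{\left(-65,101 \right)} = - \left(-65\right) \left(70 + 101\right) = - \left(-65\right) 171 = \left(-1\right) \left(-11115\right) = 11115$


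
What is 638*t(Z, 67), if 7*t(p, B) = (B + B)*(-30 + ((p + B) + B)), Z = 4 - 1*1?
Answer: 9147644/7 ≈ 1.3068e+6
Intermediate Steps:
Z = 3 (Z = 4 - 1 = 3)
t(p, B) = 2*B*(-30 + p + 2*B)/7 (t(p, B) = ((B + B)*(-30 + ((p + B) + B)))/7 = ((2*B)*(-30 + ((B + p) + B)))/7 = ((2*B)*(-30 + (p + 2*B)))/7 = ((2*B)*(-30 + p + 2*B))/7 = (2*B*(-30 + p + 2*B))/7 = 2*B*(-30 + p + 2*B)/7)
638*t(Z, 67) = 638*((2/7)*67*(-30 + 3 + 2*67)) = 638*((2/7)*67*(-30 + 3 + 134)) = 638*((2/7)*67*107) = 638*(14338/7) = 9147644/7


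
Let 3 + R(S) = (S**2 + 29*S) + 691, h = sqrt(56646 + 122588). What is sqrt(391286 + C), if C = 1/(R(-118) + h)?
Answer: sqrt(391286 + 1/(11190 + sqrt(179234))) ≈ 625.53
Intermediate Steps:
h = sqrt(179234) ≈ 423.36
R(S) = 688 + S**2 + 29*S (R(S) = -3 + ((S**2 + 29*S) + 691) = -3 + (691 + S**2 + 29*S) = 688 + S**2 + 29*S)
C = 1/(11190 + sqrt(179234)) (C = 1/((688 + (-118)**2 + 29*(-118)) + sqrt(179234)) = 1/((688 + 13924 - 3422) + sqrt(179234)) = 1/(11190 + sqrt(179234)) ≈ 8.6108e-5)
sqrt(391286 + C) = sqrt(391286 + (5595/62518433 - sqrt(179234)/125036866)) = sqrt(24462587580433/62518433 - sqrt(179234)/125036866)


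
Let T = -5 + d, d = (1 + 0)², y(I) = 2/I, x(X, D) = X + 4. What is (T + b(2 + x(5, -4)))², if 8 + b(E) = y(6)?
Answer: 1225/9 ≈ 136.11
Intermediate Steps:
x(X, D) = 4 + X
d = 1 (d = 1² = 1)
b(E) = -23/3 (b(E) = -8 + 2/6 = -8 + 2*(⅙) = -8 + ⅓ = -23/3)
T = -4 (T = -5 + 1 = -4)
(T + b(2 + x(5, -4)))² = (-4 - 23/3)² = (-35/3)² = 1225/9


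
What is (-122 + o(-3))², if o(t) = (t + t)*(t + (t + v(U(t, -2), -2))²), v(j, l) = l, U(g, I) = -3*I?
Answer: 64516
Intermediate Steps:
o(t) = 2*t*(t + (-2 + t)²) (o(t) = (t + t)*(t + (t - 2)²) = (2*t)*(t + (-2 + t)²) = 2*t*(t + (-2 + t)²))
(-122 + o(-3))² = (-122 + 2*(-3)*(-3 + (-2 - 3)²))² = (-122 + 2*(-3)*(-3 + (-5)²))² = (-122 + 2*(-3)*(-3 + 25))² = (-122 + 2*(-3)*22)² = (-122 - 132)² = (-254)² = 64516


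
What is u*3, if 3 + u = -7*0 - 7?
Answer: -30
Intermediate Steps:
u = -10 (u = -3 + (-7*0 - 7) = -3 + (0 - 7) = -3 - 7 = -10)
u*3 = -10*3 = -30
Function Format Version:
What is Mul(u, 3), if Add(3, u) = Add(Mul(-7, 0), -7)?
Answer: -30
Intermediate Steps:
u = -10 (u = Add(-3, Add(Mul(-7, 0), -7)) = Add(-3, Add(0, -7)) = Add(-3, -7) = -10)
Mul(u, 3) = Mul(-10, 3) = -30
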